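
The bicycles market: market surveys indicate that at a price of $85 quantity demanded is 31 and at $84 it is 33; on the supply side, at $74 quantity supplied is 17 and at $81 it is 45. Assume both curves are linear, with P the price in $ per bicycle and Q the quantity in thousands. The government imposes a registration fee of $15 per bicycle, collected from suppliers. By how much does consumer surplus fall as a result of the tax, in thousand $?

Demand slope: (33 − 31)/(84 − 85) = -2, so Qd = 201 − 2P.
Supply slope: (45 − 17)/(81 − 74) = 4, so Qs = 4P − 279.
Without the tax, 201 − 2P = 4P − 279 gives 6P = 480, so P* = $80 and Q* = 41.
With the tax collected from suppliers, supply shifts: Qs = 4(P − 15) − 279.
New equilibrium: consumers pay $90, suppliers receive $75, Q = 21. (Wedge: Pb − Ps = 15.)
ΔCS is the trapezoid between Q = 21 and Q = 41 of height $10: ½ · (41 + 21) · 10 = $310.

Consumer surplus falls by $310 thousand.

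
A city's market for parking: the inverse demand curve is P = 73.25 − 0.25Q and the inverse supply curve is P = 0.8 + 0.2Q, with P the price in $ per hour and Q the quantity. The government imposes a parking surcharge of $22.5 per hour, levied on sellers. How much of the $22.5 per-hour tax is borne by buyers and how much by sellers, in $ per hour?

Buyers bear $12.5 per hour; sellers bear $10 per hour.

Rewrite in direct form: Qd = 293 − 4P and Qs = 5P − 4.
Without the tax, 293 − 4P = 5P − 4 gives 9P = 297, so P* = $33 and Q* = 161.
With the tax collected from sellers, supply shifts: Qs = 5(P − 22.5) − 4.
Solving gives Q = 111 with buyers paying $45.5 and sellers receiving $23 (the $22.5 wedge).
Burden on buyers: $12.5; on sellers: $10. (They sum to $22.5.)
The less price-elastic side of the market bears the larger share of a per-unit tax.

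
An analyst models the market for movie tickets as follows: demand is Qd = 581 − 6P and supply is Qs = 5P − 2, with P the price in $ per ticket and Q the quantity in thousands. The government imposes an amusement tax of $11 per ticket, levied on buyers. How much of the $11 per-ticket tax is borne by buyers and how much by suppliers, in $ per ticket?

Without the tax, 581 − 6P = 5P − 2 gives 11P = 583, so P* = $53 and Q* = 263.
With the tax collected from buyers, demand (in seller-price terms) shifts: Qd = 581 − 6(P + 11).
New equilibrium: buyers pay $58, suppliers receive $47, Q = 233. (Wedge: Pb − Ps = 11.)
Burden on buyers: $5; on suppliers: $6. (They sum to $11.)
The less price-elastic side of the market bears the larger share of a per-unit tax.

Buyers bear $5 per ticket; suppliers bear $6 per ticket.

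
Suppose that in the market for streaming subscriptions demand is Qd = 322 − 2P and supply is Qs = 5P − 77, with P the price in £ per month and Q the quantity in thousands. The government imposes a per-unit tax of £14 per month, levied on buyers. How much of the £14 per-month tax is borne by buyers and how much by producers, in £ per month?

Buyers bear £10 per month; producers bear £4 per month.

Without the tax, 322 − 2P = 5P − 77 gives 7P = 399, so P* = £57 and Q* = 208.
With the tax collected from buyers, demand (in seller-price terms) shifts: Qd = 322 − 2(P + 14).
New equilibrium: buyers pay £67, producers receive £53, Q = 188. (Wedge: Pb − Ps = 14.)
Burden on buyers: £10; on producers: £4. (They sum to £14.)
The less price-elastic side of the market bears the larger share of a per-unit tax.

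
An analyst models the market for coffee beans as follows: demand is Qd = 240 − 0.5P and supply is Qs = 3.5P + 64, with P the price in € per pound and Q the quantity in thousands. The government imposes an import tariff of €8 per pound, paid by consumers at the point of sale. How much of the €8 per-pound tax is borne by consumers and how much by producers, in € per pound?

Without the tax, 240 − 0.5P = 3.5P + 64 gives 4P = 176, so P* = €44 and Q* = 218.
With the tax collected from consumers, demand (in seller-price terms) shifts: Qd = 240 − 0.5(P + 8).
New equilibrium: consumers pay €51, producers receive €43, Q = 214.5. (Wedge: Pb − Ps = 8.)
Burden on consumers: €7; on producers: €1. (They sum to €8.)

Consumers bear €7 per pound; producers bear €1 per pound.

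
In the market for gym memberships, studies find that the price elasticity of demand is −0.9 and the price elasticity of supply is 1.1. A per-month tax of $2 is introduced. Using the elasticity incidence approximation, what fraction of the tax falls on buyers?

Buyers' share ≈ 0.55.

Incidence ratio: buyers' share ≈ εs / (εs + |εd|) = 1.1 / (1.1 + 0.9) = 0.55.
Supply is the more elastic side, so buyers bear the larger share.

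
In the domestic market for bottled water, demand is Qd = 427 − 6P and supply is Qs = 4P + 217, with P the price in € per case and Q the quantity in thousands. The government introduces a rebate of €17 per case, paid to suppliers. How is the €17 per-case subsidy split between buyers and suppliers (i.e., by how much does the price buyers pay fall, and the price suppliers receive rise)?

Buyers gain €6.8 per case; suppliers gain €10.2 per case.

Before the subsidy: set 427 − 6P = 4P + 217 → P* = €21, Q* = 301.
With a per-unit subsidy paid to suppliers, each receives P + 17 per unit sold, so supply becomes Qs = 4(P + 17) + 217.
New equilibrium: buyers pay €14.2, suppliers receive €31.2, Q = 341.8. (Wedge: Pb − Ps = −17.)
Gain to buyers: €6.8; to suppliers: €10.2. (They sum to €17.)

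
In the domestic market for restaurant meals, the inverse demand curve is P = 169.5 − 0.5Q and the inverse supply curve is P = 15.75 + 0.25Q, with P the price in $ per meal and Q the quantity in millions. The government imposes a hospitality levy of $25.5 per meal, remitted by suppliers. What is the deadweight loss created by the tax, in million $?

Inverting to Q(P) form: Qd = 339 − 2P; Qs = 4P − 63.
Without the tax, 339 − 2P = 4P − 63 gives 6P = 402, so P* = $67 and Q* = 205.
With the tax collected from suppliers, supply shifts: Qs = 4(P − 25.5) − 63.
New equilibrium: buyers pay $84, suppliers receive $58.5, Q = 171. (Wedge: Pb − Ps = 25.5.)
Quantity falls by |ΔQ| = |205 − 171| = 34.
DWL = ½ · t · |ΔQ| = ½ · 25.5 · 34 = $433.5.

Deadweight loss = $433.5 million.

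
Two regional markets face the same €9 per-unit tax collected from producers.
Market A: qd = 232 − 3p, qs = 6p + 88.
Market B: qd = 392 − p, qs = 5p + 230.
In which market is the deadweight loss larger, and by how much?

Market A: pre-tax p* = €16, q* = 184; post-tax q = 166; deadweight loss = €81.
Market B: pre-tax p* = €27, q* = 365; post-tax q = 357.5; deadweight loss = €33.75.
Difference: €81 vs €33.75 → market A is larger by €47.25.

Market A, by €47.25.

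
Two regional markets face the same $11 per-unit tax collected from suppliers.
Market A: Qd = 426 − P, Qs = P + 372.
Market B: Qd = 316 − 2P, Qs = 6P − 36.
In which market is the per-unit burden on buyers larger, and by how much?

Market B, by $2.75.

Market A: pre-tax P* = $27, Q* = 399; post-tax Q = 393.5; per-unit burden on buyers = $5.5.
Market B: pre-tax P* = $44, Q* = 228; post-tax Q = 211.5; per-unit burden on buyers = $8.25.
Difference: $5.5 vs $8.25 → market B is larger by $2.75.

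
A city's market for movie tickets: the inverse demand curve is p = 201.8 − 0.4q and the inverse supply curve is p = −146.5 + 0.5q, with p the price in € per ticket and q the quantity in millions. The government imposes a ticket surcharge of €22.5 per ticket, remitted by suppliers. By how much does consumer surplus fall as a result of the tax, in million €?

Rewrite in direct form: qd = 504.5 − 2.5p and qs = 2p + 293.
Without the tax, 504.5 − 2.5p = 2p + 293 gives 4.5p = 211.5, so p* = €47 and q* = 387.
With the tax collected from suppliers, supply shifts: qs = 2(p − 22.5) + 293.
Solving gives q = 362 with consumers paying €57 and suppliers receiving €34.5 (the €22.5 wedge).
ΔCS is the trapezoid between Q = 362 and Q = 387 of height €10: ½ · (387 + 362) · 10 = €3745.

Consumer surplus falls by €3745 million.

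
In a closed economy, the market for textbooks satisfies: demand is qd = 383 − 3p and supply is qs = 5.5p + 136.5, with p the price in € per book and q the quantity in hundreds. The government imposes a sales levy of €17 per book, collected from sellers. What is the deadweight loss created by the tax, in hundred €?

Without the tax, 383 − 3p = 5.5p + 136.5 gives 8.5p = 246.5, so p* = €29 and q* = 296.
With the tax collected from sellers, supply shifts: qs = 5.5(p − 17) + 136.5.
New equilibrium: consumers pay €40, sellers receive €23, q = 263. (Wedge: pb − ps = 17.)
Quantity falls by |ΔQ| = |296 − 263| = 33.
DWL = ½ · t · |ΔQ| = ½ · 17 · 33 = €280.5.

Deadweight loss = €280.5 hundred.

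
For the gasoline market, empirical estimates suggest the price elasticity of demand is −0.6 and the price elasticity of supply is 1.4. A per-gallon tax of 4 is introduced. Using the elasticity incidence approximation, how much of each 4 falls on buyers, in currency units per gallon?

Incidence ratio: buyers' share ≈ εs / (εs + |εd|) = 1.4 / (1.4 + 0.6) = 0.7.
So buyers bear ≈ 0.7 × 4 = 2.8; sellers bear 1.2.

Buyers bear ≈ 2.8 per gallon.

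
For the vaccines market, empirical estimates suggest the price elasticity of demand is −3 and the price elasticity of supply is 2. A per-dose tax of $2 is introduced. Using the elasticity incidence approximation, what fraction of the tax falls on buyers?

Incidence ratio: buyers' share ≈ εs / (εs + |εd|) = 2 / (2 + 3) = 0.4.
Supply is the less elastic side, so buyers bear the smaller share.

Buyers' share ≈ 0.4.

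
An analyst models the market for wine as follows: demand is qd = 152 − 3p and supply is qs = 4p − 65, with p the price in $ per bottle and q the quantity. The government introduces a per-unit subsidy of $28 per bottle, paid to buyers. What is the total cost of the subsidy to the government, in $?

Without the subsidy, 152 − 3p = 4p − 65 gives 7p = 217, so p* = $31 and q* = 59.
With a per-unit subsidy paid to buyers, each effectively pays p − 28, so demand becomes qd = 152 − 3(p − 28).
New equilibrium: buyers pay $15, sellers receive $43, q = 107. (Wedge: pb − ps = −28.)
Outlay = t · Q = 28 · 107 = $2996.

Government outlay = $2996.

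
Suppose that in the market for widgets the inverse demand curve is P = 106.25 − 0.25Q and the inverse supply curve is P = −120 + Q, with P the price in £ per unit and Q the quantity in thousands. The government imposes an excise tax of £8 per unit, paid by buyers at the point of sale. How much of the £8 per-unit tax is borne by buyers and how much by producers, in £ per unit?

Inverting to Q(P) form: Qd = 425 − 4P; Qs = P + 120.
Before the tax: set 425 − 4P = P + 120 → P* = £61, Q* = 181.
With the tax collected from buyers, demand (in seller-price terms) shifts: Qd = 425 − 4(P + 8).
New equilibrium: buyers pay £62.6, producers receive £54.6, Q = 174.6. (Wedge: Pb − Ps = 8.)
Burden on buyers: £1.6; on producers: £6.4. (They sum to £8.)
The less price-elastic side of the market bears the larger share of a per-unit tax.

Buyers bear £1.6 per unit; producers bear £6.4 per unit.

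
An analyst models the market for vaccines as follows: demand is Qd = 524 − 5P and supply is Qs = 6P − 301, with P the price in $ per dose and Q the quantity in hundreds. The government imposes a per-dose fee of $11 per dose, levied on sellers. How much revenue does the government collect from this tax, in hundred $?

Tax revenue = $1309 hundred.

Before the tax: set 524 − 5P = 6P − 301 → P* = $75, Q* = 149.
With the tax collected from sellers, supply shifts: Qs = 6(P − 11) − 301.
New equilibrium: buyers pay $81, sellers receive $70, Q = 119. (Wedge: Pb − Ps = 11.)
Revenue = t · Q = 11 · 119 = $1309.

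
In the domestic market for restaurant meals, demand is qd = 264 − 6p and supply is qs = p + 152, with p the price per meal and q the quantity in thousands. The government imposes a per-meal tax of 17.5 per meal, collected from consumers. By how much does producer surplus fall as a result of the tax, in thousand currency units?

Without the tax, 264 − 6p = p + 152 gives 7p = 112, so p* = 16 and q* = 168.
With the tax collected from consumers, demand (in seller-price terms) shifts: qd = 264 − 6(p + 17.5).
New equilibrium: consumers pay 18.5, sellers receive 1, q = 153. (Wedge: pb − ps = 17.5.)
ΔPS is the trapezoid between Q = 153 and Q = 168 of height 15: ½ · (168 + 153) · 15 = 2407.5.

Producer surplus falls by 2407.5 thousand.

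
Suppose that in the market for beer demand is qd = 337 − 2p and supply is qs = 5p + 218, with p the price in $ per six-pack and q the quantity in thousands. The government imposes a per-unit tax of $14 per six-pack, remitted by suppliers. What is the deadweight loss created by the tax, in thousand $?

Without the tax, 337 − 2p = 5p + 218 gives 7p = 119, so p* = $17 and q* = 303.
With the tax collected from suppliers, supply shifts: qs = 5(p − 14) + 218.
Solving gives q = 283 with buyers paying $27 and suppliers receiving $13 (the $14 wedge).
Quantity falls by |ΔQ| = |303 − 283| = 20.
DWL = ½ · t · |ΔQ| = ½ · 14 · 20 = $140.

Deadweight loss = $140 thousand.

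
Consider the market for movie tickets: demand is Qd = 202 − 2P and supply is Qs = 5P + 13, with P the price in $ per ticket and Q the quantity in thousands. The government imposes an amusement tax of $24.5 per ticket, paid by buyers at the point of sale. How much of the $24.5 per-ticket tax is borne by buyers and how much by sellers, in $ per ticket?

Buyers bear $17.5 per ticket; sellers bear $7 per ticket.

Before the tax: set 202 − 2P = 5P + 13 → P* = $27, Q* = 148.
With the tax collected from buyers, demand (in seller-price terms) shifts: Qd = 202 − 2(P + 24.5).
New equilibrium: buyers pay $44.5, sellers receive $20, Q = 113. (Wedge: Pb − Ps = 24.5.)
Burden on buyers: $17.5; on sellers: $7. (They sum to $24.5.)
The less price-elastic side of the market bears the larger share of a per-unit tax.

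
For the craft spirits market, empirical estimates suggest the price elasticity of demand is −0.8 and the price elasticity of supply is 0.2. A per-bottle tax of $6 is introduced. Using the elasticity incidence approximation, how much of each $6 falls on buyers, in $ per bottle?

Incidence ratio: buyers' share ≈ εs / (εs + |εd|) = 0.2 / (0.2 + 0.8) = 0.2.
So buyers bear ≈ 0.2 × $6 = $1.2; producers bear $4.8.

Buyers bear ≈ $1.2 per bottle.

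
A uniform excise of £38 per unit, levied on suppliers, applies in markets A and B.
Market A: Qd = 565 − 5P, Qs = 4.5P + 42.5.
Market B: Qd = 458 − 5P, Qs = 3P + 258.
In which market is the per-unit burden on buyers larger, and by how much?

Market A: pre-tax P* = £55, Q* = 290; post-tax Q = 200; per-unit burden on buyers = £18.
Market B: pre-tax P* = £25, Q* = 333; post-tax Q = 261.75; per-unit burden on buyers = £14.25.
Difference: £18 vs £14.25 → market A is larger by £3.75.

Market A, by £3.75.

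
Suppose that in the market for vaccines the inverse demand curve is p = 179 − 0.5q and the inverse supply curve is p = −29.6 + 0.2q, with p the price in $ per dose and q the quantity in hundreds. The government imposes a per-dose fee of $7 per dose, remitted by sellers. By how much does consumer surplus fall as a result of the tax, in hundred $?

Rewrite in direct form: qd = 358 − 2p and qs = 5p + 148.
Without the tax, 358 − 2p = 5p + 148 gives 7p = 210, so p* = $30 and q* = 298.
With the tax collected from sellers, supply shifts: qs = 5(p − 7) + 148.
Solving gives q = 288 with buyers paying $35 and sellers receiving $28 (the $7 wedge).
ΔCS is the trapezoid between Q = 288 and Q = 298 of height $5: ½ · (298 + 288) · 5 = $1465.

Consumer surplus falls by $1465 hundred.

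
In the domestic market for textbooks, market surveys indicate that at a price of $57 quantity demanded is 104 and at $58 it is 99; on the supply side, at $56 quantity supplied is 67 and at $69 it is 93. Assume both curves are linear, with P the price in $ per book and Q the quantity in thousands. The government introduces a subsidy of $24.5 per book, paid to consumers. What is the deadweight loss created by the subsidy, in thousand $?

Deadweight loss = $428.75 thousand.

Demand slope: (99 − 104)/(58 − 57) = -5, so Qd = 389 − 5P.
Supply slope: (93 − 67)/(69 − 56) = 2, so Qs = 2P − 45.
Before the subsidy: set 389 − 5P = 2P − 45 → P* = $62, Q* = 79.
With a per-unit subsidy paid to consumers, each effectively pays P − 24.5, so demand becomes Qd = 389 − 5(P − 24.5).
Solving gives Q = 114 with consumers paying $55 and producers receiving $79.5 (the $24.5 wedge).
Quantity rises by |ΔQ| = |79 − 114| = 35.
DWL = ½ · t · |ΔQ| = ½ · 24.5 · 35 = $428.75.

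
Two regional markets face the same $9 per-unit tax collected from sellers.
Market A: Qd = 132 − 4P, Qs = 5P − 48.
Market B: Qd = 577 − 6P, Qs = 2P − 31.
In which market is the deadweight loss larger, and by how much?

Market A, by $29.25.

Market A: pre-tax P* = $20, Q* = 52; post-tax Q = 32; deadweight loss = $90.
Market B: pre-tax P* = $76, Q* = 121; post-tax Q = 107.5; deadweight loss = $60.75.
Difference: $90 vs $60.75 → market A is larger by $29.25.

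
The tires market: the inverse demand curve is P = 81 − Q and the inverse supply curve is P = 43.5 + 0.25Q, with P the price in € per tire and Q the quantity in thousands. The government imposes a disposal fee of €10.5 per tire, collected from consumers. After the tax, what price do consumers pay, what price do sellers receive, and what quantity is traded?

Rewrite in direct form: Qd = 81 − P and Qs = 4P − 174.
Before the tax: set 81 − P = 4P − 174 → P* = €51, Q* = 30.
With the tax collected from consumers, demand (in seller-price terms) shifts: Qd = 81 − (P + 10.5).
New equilibrium: consumers pay €59.4, sellers receive €48.9, Q = 21.6. (Wedge: Pb − Ps = 10.5.)

Consumers pay €59.4; sellers receive €48.9; quantity = 21.6.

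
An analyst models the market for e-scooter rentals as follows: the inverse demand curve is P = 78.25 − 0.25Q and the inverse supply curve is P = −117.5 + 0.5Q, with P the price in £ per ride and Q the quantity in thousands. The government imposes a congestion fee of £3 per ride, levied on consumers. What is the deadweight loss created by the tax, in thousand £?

Inverting to Q(P) form: Qd = 313 − 4P; Qs = 2P + 235.
Before the tax: set 313 − 4P = 2P + 235 → P* = £13, Q* = 261.
With the tax collected from consumers, demand (in seller-price terms) shifts: Qd = 313 − 4(P + 3).
New equilibrium: consumers pay £14, sellers receive £11, Q = 257. (Wedge: Pb − Ps = 3.)
Quantity falls by |ΔQ| = |261 − 257| = 4.
DWL = ½ · t · |ΔQ| = ½ · 3 · 4 = £6.

Deadweight loss = £6 thousand.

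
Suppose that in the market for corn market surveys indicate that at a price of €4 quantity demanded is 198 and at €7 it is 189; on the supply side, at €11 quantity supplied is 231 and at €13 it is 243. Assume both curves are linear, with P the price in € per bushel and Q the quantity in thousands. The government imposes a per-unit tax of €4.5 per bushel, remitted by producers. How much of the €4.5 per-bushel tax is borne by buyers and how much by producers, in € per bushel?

Demand slope: (189 − 198)/(7 − 4) = -3, so Qd = 210 − 3P.
Supply slope: (243 − 231)/(13 − 11) = 6, so Qs = 6P + 165.
Before the tax: set 210 − 3P = 6P + 165 → P* = €5, Q* = 195.
With the tax collected from producers, supply shifts: Qs = 6(P − 4.5) + 165.
New equilibrium: buyers pay €8, producers receive €3.5, Q = 186. (Wedge: Pb − Ps = 4.5.)
Burden on buyers: €3; on producers: €1.5. (They sum to €4.5.)
The less price-elastic side of the market bears the larger share of a per-unit tax.

Buyers bear €3 per bushel; producers bear €1.5 per bushel.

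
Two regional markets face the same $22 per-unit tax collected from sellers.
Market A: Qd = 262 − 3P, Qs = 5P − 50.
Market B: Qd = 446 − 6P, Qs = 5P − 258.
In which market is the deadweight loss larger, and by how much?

Market A: pre-tax P* = $39, Q* = 145; post-tax Q = 103.75; deadweight loss = $453.75.
Market B: pre-tax P* = $64, Q* = 62; post-tax Q = 2; deadweight loss = $660.
Difference: $453.75 vs $660 → market B is larger by $206.25.

Market B, by $206.25.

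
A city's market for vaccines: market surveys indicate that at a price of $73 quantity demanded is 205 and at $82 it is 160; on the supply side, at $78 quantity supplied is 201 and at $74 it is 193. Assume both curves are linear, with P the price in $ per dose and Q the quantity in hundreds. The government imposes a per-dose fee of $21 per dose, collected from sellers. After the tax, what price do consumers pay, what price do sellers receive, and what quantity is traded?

Demand slope: (160 − 205)/(82 − 73) = -5, so Qd = 570 − 5P.
Supply slope: (193 − 201)/(74 − 78) = 2, so Qs = 2P + 45.
Without the tax, 570 − 5P = 2P + 45 gives 7P = 525, so P* = $75 and Q* = 195.
With the tax collected from sellers, supply shifts: Qs = 2(P − 21) + 45.
New equilibrium: consumers pay $81, sellers receive $60, Q = 165. (Wedge: Pb − Ps = 21.)
The less price-elastic side of the market bears the larger share of a per-unit tax.

Consumers pay $81; sellers receive $60; quantity = 165.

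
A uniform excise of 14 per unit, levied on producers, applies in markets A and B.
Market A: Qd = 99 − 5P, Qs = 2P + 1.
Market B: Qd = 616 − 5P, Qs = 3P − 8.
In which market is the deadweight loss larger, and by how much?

Market A: pre-tax P* = 14, Q* = 29; post-tax Q = 9; deadweight loss = 140.
Market B: pre-tax P* = 78, Q* = 226; post-tax Q = 199.75; deadweight loss = 183.75.
Difference: 140 vs 183.75 → market B is larger by 43.75.

Market B, by 43.75.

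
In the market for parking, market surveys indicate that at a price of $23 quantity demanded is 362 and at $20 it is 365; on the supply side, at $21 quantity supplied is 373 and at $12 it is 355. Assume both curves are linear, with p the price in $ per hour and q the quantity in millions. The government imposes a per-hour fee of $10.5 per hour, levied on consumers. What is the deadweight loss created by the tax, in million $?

Demand slope: (365 − 362)/(20 − 23) = -1, so qd = 385 − p.
Supply slope: (355 − 373)/(12 − 21) = 2, so qs = 2p + 331.
Before the tax: set 385 − p = 2p + 331 → p* = $18, q* = 367.
With the tax collected from consumers, demand (in seller-price terms) shifts: qd = 385 − (p + 10.5).
Solving gives q = 360 with consumers paying $25 and suppliers receiving $14.5 (the $10.5 wedge).
Quantity falls by |ΔQ| = |367 − 360| = 7.
DWL = ½ · t · |ΔQ| = ½ · 10.5 · 7 = $36.75.

Deadweight loss = $36.75 million.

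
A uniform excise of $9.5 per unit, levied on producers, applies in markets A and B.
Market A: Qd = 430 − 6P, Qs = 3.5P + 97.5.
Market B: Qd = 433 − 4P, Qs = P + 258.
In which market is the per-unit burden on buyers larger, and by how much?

Market A, by $1.6.

Market A: pre-tax P* = $35, Q* = 220; post-tax Q = 199; per-unit burden on buyers = $3.5.
Market B: pre-tax P* = $35, Q* = 293; post-tax Q = 285.4; per-unit burden on buyers = $1.9.
Difference: $3.5 vs $1.9 → market A is larger by $1.6.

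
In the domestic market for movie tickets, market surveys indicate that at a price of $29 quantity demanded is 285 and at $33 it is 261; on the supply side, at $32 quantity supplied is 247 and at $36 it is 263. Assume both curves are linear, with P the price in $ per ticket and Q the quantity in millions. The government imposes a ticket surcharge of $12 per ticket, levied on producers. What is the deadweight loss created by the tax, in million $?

Deadweight loss = $172.8 million.

Demand slope: (261 − 285)/(33 − 29) = -6, so Qd = 459 − 6P.
Supply slope: (263 − 247)/(36 − 32) = 4, so Qs = 4P + 119.
Before the tax: set 459 − 6P = 4P + 119 → P* = $34, Q* = 255.
With the tax collected from producers, supply shifts: Qs = 4(P − 12) + 119.
New equilibrium: buyers pay $38.8, producers receive $26.8, Q = 226.2. (Wedge: Pb − Ps = 12.)
Quantity falls by |ΔQ| = |255 − 226.2| = 28.8.
DWL = ½ · t · |ΔQ| = ½ · 12 · 28.8 = $172.8.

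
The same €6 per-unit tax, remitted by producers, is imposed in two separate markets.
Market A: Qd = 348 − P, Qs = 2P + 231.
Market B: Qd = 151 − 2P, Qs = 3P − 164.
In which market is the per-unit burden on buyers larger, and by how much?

Market A: pre-tax P* = €39, Q* = 309; post-tax Q = 305; per-unit burden on buyers = €4.
Market B: pre-tax P* = €63, Q* = 25; post-tax Q = 17.8; per-unit burden on buyers = €3.6.
Difference: €4 vs €3.6 → market A is larger by €0.4.

Market A, by €0.4.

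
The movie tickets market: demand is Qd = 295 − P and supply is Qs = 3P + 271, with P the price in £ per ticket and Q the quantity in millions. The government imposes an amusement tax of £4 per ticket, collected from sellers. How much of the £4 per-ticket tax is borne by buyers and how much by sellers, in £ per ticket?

Buyers bear £3 per ticket; sellers bear £1 per ticket.

Before the tax: set 295 − P = 3P + 271 → P* = £6, Q* = 289.
With the tax collected from sellers, supply shifts: Qs = 3(P − 4) + 271.
New equilibrium: buyers pay £9, sellers receive £5, Q = 286. (Wedge: Pb − Ps = 4.)
Burden on buyers: £3; on sellers: £1. (They sum to £4.)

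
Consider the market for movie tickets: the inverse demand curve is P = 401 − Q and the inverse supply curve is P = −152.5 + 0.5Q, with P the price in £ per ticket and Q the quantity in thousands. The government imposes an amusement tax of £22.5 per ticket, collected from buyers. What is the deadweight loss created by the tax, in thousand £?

Inverting to Q(P) form: Qd = 401 − P; Qs = 2P + 305.
Without the tax, 401 − P = 2P + 305 gives 3P = 96, so P* = £32 and Q* = 369.
With the tax collected from buyers, demand (in seller-price terms) shifts: Qd = 401 − (P + 22.5).
Solving gives Q = 354 with buyers paying £47 and producers receiving £24.5 (the £22.5 wedge).
Quantity falls by |ΔQ| = |369 − 354| = 15.
DWL = ½ · t · |ΔQ| = ½ · 22.5 · 15 = £168.75.

Deadweight loss = £168.75 thousand.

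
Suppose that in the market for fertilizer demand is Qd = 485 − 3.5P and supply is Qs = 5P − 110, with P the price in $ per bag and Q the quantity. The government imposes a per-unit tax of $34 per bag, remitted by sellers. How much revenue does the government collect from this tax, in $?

Tax revenue = $5780.

Without the tax, 485 − 3.5P = 5P − 110 gives 8.5P = 595, so P* = $70 and Q* = 240.
With the tax collected from sellers, supply shifts: Qs = 5(P − 34) − 110.
New equilibrium: consumers pay $90, sellers receive $56, Q = 170. (Wedge: Pb − Ps = 34.)
Revenue = t · Q = 34 · 170 = $5780.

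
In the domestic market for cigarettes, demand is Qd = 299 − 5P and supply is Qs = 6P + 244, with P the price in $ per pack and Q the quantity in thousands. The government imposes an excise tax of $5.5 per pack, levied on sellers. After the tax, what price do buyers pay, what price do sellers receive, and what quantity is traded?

Before the tax: set 299 − 5P = 6P + 244 → P* = $5, Q* = 274.
With the tax collected from sellers, supply shifts: Qs = 6(P − 5.5) + 244.
Solving gives Q = 259 with buyers paying $8 and sellers receiving $2.5 (the $5.5 wedge).
The less price-elastic side of the market bears the larger share of a per-unit tax.

Buyers pay $8; sellers receive $2.5; quantity = 259.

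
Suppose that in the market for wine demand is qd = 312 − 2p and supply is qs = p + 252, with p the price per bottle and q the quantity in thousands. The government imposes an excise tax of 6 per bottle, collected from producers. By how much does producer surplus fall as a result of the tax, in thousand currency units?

Producer surplus falls by 1080 thousand.

Without the tax, 312 − 2p = p + 252 gives 3p = 60, so p* = 20 and q* = 272.
With the tax collected from producers, supply shifts: qs = (p − 6) + 252.
Solving gives q = 268 with consumers paying 22 and producers receiving 16 (the 6 wedge).
ΔPS is the trapezoid between Q = 268 and Q = 272 of height 4: ½ · (272 + 268) · 4 = 1080.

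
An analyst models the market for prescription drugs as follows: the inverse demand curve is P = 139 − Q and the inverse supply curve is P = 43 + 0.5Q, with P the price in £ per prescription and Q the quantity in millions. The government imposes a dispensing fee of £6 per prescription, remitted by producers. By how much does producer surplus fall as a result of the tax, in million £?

Producer surplus falls by £124 million.

Inverting to Q(P) form: Qd = 139 − P; Qs = 2P − 86.
Without the tax, 139 − P = 2P − 86 gives 3P = 225, so P* = £75 and Q* = 64.
With the tax collected from producers, supply shifts: Qs = 2(P − 6) − 86.
New equilibrium: buyers pay £79, producers receive £73, Q = 60. (Wedge: Pb − Ps = 6.)
ΔPS is the trapezoid between Q = 60 and Q = 64 of height £2: ½ · (64 + 60) · 2 = £124.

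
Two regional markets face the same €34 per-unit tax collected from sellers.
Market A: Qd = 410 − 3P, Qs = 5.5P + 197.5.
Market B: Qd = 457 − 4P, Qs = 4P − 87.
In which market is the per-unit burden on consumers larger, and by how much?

Market A: pre-tax P* = €25, Q* = 335; post-tax Q = 269; per-unit burden on consumers = €22.
Market B: pre-tax P* = €68, Q* = 185; post-tax Q = 117; per-unit burden on consumers = €17.
Difference: €22 vs €17 → market A is larger by €5.

Market A, by €5.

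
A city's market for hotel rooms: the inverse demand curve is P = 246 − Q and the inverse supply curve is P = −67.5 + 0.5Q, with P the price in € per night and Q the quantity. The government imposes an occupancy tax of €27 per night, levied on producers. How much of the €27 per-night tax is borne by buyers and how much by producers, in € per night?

Buyers bear €18 per night; producers bear €9 per night.

Inverting to Q(P) form: Qd = 246 − P; Qs = 2P + 135.
Without the tax, 246 − P = 2P + 135 gives 3P = 111, so P* = €37 and Q* = 209.
With the tax collected from producers, supply shifts: Qs = 2(P − 27) + 135.
Solving gives Q = 191 with buyers paying €55 and producers receiving €28 (the €27 wedge).
Burden on buyers: €18; on producers: €9. (They sum to €27.)
The less price-elastic side of the market bears the larger share of a per-unit tax.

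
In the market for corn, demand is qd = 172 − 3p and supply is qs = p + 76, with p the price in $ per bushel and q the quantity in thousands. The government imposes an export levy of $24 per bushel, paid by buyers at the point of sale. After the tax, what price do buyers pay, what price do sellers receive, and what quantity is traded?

Buyers pay $30; sellers receive $6; quantity = 82.

Without the tax, 172 − 3p = p + 76 gives 4p = 96, so p* = $24 and q* = 100.
With the tax collected from buyers, demand (in seller-price terms) shifts: qd = 172 − 3(p + 24).
New equilibrium: buyers pay $30, sellers receive $6, q = 82. (Wedge: pb − ps = 24.)
The less price-elastic side of the market bears the larger share of a per-unit tax.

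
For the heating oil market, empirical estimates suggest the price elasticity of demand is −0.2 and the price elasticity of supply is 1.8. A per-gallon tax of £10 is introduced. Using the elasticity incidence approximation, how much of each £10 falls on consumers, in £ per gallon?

Consumers bear ≈ £9 per gallon.

Incidence ratio: consumers' share ≈ εs / (εs + |εd|) = 1.8 / (1.8 + 0.2) = 0.9.
So consumers bear ≈ 0.9 × £10 = £9; suppliers bear £1.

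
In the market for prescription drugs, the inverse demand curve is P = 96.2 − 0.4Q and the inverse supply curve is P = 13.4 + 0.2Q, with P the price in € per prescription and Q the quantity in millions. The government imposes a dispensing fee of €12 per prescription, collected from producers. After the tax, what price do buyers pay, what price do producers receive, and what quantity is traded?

Rewrite in direct form: Qd = 240.5 − 2.5P and Qs = 5P − 67.
Without the tax, 240.5 − 2.5P = 5P − 67 gives 7.5P = 307.5, so P* = €41 and Q* = 138.
With the tax collected from producers, supply shifts: Qs = 5(P − 12) − 67.
Solving gives Q = 118 with buyers paying €49 and producers receiving €37 (the €12 wedge).

Buyers pay €49; producers receive €37; quantity = 118.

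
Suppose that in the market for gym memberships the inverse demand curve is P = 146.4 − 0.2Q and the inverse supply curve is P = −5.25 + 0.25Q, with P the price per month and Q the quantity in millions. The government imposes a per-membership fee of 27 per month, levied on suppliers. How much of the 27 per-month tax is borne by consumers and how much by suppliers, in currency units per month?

Rewrite in direct form: Qd = 732 − 5P and Qs = 4P + 21.
Before the tax: set 732 − 5P = 4P + 21 → P* = 79, Q* = 337.
With the tax collected from suppliers, supply shifts: Qs = 4(P − 27) + 21.
Solving gives Q = 277 with consumers paying 91 and suppliers receiving 64 (the 27 wedge).
Burden on consumers: 12; on suppliers: 15. (They sum to 27.)
The less price-elastic side of the market bears the larger share of a per-unit tax.

Consumers bear 12 per month; suppliers bear 15 per month.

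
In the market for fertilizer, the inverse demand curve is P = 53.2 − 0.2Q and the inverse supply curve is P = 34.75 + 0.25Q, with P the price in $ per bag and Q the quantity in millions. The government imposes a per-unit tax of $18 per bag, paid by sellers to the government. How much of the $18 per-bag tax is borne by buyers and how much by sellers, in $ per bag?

Buyers bear $8 per bag; sellers bear $10 per bag.

Rewrite in direct form: Qd = 266 − 5P and Qs = 4P − 139.
Before the tax: set 266 − 5P = 4P − 139 → P* = $45, Q* = 41.
With the tax collected from sellers, supply shifts: Qs = 4(P − 18) − 139.
New equilibrium: buyers pay $53, sellers receive $35, Q = 1. (Wedge: Pb − Ps = 18.)
Burden on buyers: $8; on sellers: $10. (They sum to $18.)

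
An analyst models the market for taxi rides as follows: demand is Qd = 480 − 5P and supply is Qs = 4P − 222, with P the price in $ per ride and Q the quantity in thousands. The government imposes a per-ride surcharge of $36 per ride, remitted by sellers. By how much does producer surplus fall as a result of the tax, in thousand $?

Without the tax, 480 − 5P = 4P − 222 gives 9P = 702, so P* = $78 and Q* = 90.
With the tax collected from sellers, supply shifts: Qs = 4(P − 36) − 222.
Solving gives Q = 10 with consumers paying $94 and sellers receiving $58 (the $36 wedge).
ΔPS is the trapezoid between Q = 10 and Q = 90 of height $20: ½ · (90 + 10) · 20 = $1000.

Producer surplus falls by $1000 thousand.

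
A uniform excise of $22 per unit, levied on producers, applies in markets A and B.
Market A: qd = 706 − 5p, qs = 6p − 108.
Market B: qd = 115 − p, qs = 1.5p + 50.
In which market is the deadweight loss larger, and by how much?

Market A: pre-tax p* = $74, q* = 336; post-tax q = 276; deadweight loss = $660.
Market B: pre-tax p* = $26, q* = 89; post-tax q = 75.8; deadweight loss = $145.2.
Difference: $660 vs $145.2 → market A is larger by $514.8.

Market A, by $514.8.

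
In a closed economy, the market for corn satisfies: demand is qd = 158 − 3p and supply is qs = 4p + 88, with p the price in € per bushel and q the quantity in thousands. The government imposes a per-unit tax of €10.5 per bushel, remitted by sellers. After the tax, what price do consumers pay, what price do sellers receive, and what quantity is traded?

Without the tax, 158 − 3p = 4p + 88 gives 7p = 70, so p* = €10 and q* = 128.
With the tax collected from sellers, supply shifts: qs = 4(p − 10.5) + 88.
New equilibrium: consumers pay €16, sellers receive €5.5, q = 110. (Wedge: pb − ps = 10.5.)
The less price-elastic side of the market bears the larger share of a per-unit tax.

Consumers pay €16; sellers receive €5.5; quantity = 110.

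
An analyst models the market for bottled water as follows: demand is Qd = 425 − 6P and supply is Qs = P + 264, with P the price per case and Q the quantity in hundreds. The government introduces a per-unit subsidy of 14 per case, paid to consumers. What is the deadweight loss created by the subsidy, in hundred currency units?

Deadweight loss = 84 hundred.

Without the subsidy, 425 − 6P = P + 264 gives 7P = 161, so P* = 23 and Q* = 287.
With a per-unit subsidy paid to consumers, each effectively pays P − 14, so demand becomes Qd = 425 − 6(P − 14).
New equilibrium: consumers pay 21, suppliers receive 35, Q = 299. (Wedge: Pb − Ps = −14.)
Quantity rises by |ΔQ| = |287 − 299| = 12.
DWL = ½ · t · |ΔQ| = ½ · 14 · 12 = 84.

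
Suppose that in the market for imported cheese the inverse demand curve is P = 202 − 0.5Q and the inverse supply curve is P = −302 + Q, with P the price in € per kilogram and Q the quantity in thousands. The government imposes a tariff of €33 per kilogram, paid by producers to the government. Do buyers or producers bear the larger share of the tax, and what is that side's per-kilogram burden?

Inverting to Q(P) form: Qd = 404 − 2P; Qs = P + 302.
Without the tax, 404 − 2P = P + 302 gives 3P = 102, so P* = €34 and Q* = 336.
With the tax collected from producers, supply shifts: Qs = (P − 33) + 302.
New equilibrium: buyers pay €45, producers receive €12, Q = 314. (Wedge: Pb − Ps = 33.)
Per-kilogram burden: buyers €11, producers €22.
Producers take the larger share because supply is less price-elastic here (demand slope 2 vs supply slope 1).
The less price-elastic side of the market bears the larger share of a per-unit tax.

Producers bear the larger share: €22 per kilogram.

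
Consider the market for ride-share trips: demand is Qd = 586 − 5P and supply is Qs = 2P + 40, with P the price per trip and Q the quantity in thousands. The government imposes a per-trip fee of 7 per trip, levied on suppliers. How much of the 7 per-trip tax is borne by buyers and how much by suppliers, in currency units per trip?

Buyers bear 2 per trip; suppliers bear 5 per trip.

Before the tax: set 586 − 5P = 2P + 40 → P* = 78, Q* = 196.
With the tax collected from suppliers, supply shifts: Qs = 2(P − 7) + 40.
Solving gives Q = 186 with buyers paying 80 and suppliers receiving 73 (the 7 wedge).
Burden on buyers: 2; on suppliers: 5. (They sum to 7.)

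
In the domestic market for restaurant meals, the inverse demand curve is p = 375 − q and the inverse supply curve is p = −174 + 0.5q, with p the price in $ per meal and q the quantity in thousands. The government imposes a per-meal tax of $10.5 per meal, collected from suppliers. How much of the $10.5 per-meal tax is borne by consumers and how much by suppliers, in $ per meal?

Inverting to q(p) form: qd = 375 − p; qs = 2p + 348.
Without the tax, 375 − p = 2p + 348 gives 3p = 27, so p* = $9 and q* = 366.
With the tax collected from suppliers, supply shifts: qs = 2(p − 10.5) + 348.
Solving gives q = 359 with consumers paying $16 and suppliers receiving $5.5 (the $10.5 wedge).
Burden on consumers: $7; on suppliers: $3.5. (They sum to $10.5.)
The less price-elastic side of the market bears the larger share of a per-unit tax.

Consumers bear $7 per meal; suppliers bear $3.5 per meal.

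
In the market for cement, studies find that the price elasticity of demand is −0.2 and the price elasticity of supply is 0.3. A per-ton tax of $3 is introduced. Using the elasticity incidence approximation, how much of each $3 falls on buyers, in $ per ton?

Incidence ratio: buyers' share ≈ εs / (εs + |εd|) = 0.3 / (0.3 + 0.2) = 0.6.
So buyers bear ≈ 0.6 × $3 = $1.8; producers bear $1.2.

Buyers bear ≈ $1.8 per ton.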